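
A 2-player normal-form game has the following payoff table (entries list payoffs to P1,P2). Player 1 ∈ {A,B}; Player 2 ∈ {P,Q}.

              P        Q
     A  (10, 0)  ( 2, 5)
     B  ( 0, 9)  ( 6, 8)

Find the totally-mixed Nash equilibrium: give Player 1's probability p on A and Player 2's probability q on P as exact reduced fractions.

P1 indiff ⇒ q·10+(1-q)·2 = q·0+(1-q)·6 ⇒ q(10) = (1-q)(4) ⇒ q = 2/7
P2 indiff ⇒ p·0+(1-p)·9 = p·5+(1-p)·8 ⇒ p(-5) = (1-p)(-1) ⇒ p = 1/6

p=1/6, q=2/7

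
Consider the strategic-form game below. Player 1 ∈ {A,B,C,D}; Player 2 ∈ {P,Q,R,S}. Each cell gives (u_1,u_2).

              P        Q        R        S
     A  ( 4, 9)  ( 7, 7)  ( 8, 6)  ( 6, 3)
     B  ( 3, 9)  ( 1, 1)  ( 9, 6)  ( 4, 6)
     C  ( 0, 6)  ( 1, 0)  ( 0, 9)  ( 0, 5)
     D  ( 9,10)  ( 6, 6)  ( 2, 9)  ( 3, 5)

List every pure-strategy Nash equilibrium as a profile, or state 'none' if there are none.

(A,P): not NE [P1→D gives 9>4]
(A,Q): not NE [P2→P gives 9>7]
(A,R): not NE [P1→B gives 9>8; P2→P gives 9>6]
(A,S): not NE [P2→P gives 9>3]
(B,P): not NE [P1→D gives 9>3]
(B,Q): not NE [P1→A gives 7>1; P2→P gives 9>1]
(B,R): not NE [P2→P gives 9>6]
(B,S): not NE [P1→A gives 6>4; P2→P gives 9>6]
(C,P): not NE [P1→D gives 9>0; P2→R gives 9>6]
(C,Q): not NE [P1→A gives 7>1; P2→R gives 9>0]
(C,R): not NE [P1→B gives 9>0]
(C,S): not NE [P1→A gives 6>0; P2→R gives 9>5]
(D,P): NE
(D,Q): not NE [P1→A gives 7>6; P2→P gives 10>6]
(D,R): not NE [P1→B gives 9>2; P2→P gives 10>9]
(D,S): not NE [P1→A gives 6>3; P2→P gives 10>5]

NE set: (D,P)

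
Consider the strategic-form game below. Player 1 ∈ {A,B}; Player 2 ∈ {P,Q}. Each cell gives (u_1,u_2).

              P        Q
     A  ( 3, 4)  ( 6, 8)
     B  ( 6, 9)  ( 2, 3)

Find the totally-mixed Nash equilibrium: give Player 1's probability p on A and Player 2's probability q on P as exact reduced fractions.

(p,q) = (3/5, 4/7)

P1 indiff ⇒ q·3+(1-q)·6 = q·6+(1-q)·2 ⇒ q(-3) = (1-q)(-4) ⇒ q = 4/7
P2 indiff ⇒ p·4+(1-p)·9 = p·8+(1-p)·3 ⇒ p(-4) = (1-p)(-6) ⇒ p = 3/5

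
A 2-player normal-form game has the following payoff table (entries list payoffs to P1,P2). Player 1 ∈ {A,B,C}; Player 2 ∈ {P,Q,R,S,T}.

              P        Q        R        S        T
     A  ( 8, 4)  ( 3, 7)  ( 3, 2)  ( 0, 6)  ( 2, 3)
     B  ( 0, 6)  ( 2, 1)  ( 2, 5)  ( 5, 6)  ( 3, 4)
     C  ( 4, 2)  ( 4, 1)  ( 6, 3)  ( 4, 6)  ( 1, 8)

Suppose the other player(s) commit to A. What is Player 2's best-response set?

u_2(P vs A) = 4
u_2(Q vs A) = 7
u_2(R vs A) = 2
u_2(S vs A) = 6
u_2(T vs A) = 3
max payoff 7 at {Q}

argmax u_2 = {Q}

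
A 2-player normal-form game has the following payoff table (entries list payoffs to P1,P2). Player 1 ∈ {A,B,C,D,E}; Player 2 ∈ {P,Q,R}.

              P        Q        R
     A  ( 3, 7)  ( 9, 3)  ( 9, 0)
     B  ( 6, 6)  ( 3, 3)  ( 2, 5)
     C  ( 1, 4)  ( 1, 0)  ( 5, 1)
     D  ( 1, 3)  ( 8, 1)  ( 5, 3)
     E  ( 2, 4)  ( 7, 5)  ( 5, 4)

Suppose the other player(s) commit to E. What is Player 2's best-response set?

u_2(P vs E) = 4
u_2(Q vs E) = 5
u_2(R vs E) = 4
max payoff 5 at {Q}

argmax u_2 = {Q}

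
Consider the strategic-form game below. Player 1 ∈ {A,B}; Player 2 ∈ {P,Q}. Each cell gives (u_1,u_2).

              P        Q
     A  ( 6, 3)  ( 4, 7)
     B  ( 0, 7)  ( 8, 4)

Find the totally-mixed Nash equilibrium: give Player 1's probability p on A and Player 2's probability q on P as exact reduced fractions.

P1 indiff ⇒ q·6+(1-q)·4 = q·0+(1-q)·8 ⇒ q(6) = (1-q)(4) ⇒ q = 2/5
P2 indiff ⇒ p·3+(1-p)·7 = p·7+(1-p)·4 ⇒ p(-4) = (1-p)(-3) ⇒ p = 3/7

(p,q) = (3/7, 2/5)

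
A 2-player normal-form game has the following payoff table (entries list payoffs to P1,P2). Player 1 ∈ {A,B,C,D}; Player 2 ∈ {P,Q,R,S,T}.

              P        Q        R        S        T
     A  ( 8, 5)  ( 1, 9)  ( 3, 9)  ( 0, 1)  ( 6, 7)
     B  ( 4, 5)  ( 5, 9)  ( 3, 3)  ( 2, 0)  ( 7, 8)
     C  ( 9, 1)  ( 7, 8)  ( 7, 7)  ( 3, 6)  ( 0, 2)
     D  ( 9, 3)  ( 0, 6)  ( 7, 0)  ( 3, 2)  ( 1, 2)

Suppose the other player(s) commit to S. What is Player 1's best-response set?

u_1(A vs S) = 0
u_1(B vs S) = 2
u_1(C vs S) = 3
u_1(D vs S) = 3
max payoff 3 at {C,D}

P1 best: {C,D}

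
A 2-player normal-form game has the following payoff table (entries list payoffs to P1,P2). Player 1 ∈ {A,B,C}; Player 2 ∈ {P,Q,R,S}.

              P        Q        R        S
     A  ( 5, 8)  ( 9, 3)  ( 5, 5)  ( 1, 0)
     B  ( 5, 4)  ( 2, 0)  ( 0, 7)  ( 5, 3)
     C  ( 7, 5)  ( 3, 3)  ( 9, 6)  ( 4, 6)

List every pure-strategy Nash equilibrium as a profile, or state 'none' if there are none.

NE set: (C,R)

(A,P): not NE [P1→C gives 7>5]
(A,Q): not NE [P2→P gives 8>3]
(A,R): not NE [P1→C gives 9>5; P2→P gives 8>5]
(A,S): not NE [P1→B gives 5>1; P2→P gives 8>0]
(B,P): not NE [P1→C gives 7>5; P2→R gives 7>4]
(B,Q): not NE [P1→A gives 9>2; P2→R gives 7>0]
(B,R): not NE [P1→C gives 9>0]
(B,S): not NE [P2→R gives 7>3]
(C,P): not NE [P2→S gives 6>5]
(C,Q): not NE [P1→A gives 9>3; P2→S gives 6>3]
(C,R): NE
(C,S): not NE [P1→B gives 5>4]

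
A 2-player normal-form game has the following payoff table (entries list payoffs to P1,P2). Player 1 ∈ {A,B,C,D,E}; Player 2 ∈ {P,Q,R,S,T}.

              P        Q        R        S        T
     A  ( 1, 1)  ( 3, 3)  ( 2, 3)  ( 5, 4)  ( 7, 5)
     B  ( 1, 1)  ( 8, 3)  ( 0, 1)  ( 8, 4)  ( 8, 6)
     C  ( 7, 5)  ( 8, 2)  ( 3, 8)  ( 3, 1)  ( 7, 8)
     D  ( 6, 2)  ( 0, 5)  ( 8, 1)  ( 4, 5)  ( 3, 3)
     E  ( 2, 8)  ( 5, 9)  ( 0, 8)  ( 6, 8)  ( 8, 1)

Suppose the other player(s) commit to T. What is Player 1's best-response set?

argmax u_1 = {B,E}

u_1(A vs T) = 7
u_1(B vs T) = 8
u_1(C vs T) = 7
u_1(D vs T) = 3
u_1(E vs T) = 8
max payoff 8 at {B,E}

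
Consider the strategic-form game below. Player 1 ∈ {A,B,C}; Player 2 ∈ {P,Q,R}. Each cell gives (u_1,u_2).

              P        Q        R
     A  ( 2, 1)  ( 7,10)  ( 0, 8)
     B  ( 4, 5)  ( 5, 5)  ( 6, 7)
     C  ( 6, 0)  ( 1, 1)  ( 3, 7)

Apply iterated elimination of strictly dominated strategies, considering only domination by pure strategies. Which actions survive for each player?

P2 drop P (R beats it: A:8>1 B:7>5 C:7>0)
P1 drop C (B beats it: Q:5>1 R:6>3)
P1→{A,B} P2→{Q,R}

IESDS → P1:{A,B} P2:{Q,R}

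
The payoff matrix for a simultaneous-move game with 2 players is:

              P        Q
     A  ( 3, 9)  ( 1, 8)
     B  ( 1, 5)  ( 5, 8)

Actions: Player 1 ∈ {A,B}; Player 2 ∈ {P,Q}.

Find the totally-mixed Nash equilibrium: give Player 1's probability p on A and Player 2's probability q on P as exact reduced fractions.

P1 indiff ⇒ q·3+(1-q)·1 = q·1+(1-q)·5 ⇒ q(2) = (1-q)(4) ⇒ q = 2/3
P2 indiff ⇒ p·9+(1-p)·5 = p·8+(1-p)·8 ⇒ p(1) = (1-p)(3) ⇒ p = 3/4

(p,q) = (3/4, 2/3)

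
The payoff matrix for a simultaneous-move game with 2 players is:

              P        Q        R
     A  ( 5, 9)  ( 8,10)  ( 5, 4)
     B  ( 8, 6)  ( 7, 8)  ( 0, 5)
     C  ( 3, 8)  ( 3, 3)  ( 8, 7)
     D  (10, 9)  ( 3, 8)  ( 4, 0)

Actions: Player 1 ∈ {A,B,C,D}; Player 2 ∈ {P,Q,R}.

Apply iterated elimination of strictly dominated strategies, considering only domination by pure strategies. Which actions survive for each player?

Survivors P1:{A,B,D} P2:{P,Q}

P2 drop R (P beats it: A:9>4 B:6>5 C:8>7 D:9>0)
P1 drop C (A beats it: P:5>3 Q:8>3)
P1→{A,B,D} P2→{P,Q}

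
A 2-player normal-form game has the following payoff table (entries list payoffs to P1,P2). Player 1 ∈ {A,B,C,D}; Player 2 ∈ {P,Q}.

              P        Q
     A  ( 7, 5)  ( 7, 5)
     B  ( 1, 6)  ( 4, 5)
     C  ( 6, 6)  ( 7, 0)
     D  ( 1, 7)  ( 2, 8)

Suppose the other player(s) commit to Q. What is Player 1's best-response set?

BR_1 = {A,C}

u_1(A vs Q) = 7
u_1(B vs Q) = 4
u_1(C vs Q) = 7
u_1(D vs Q) = 2
max payoff 7 at {A,C}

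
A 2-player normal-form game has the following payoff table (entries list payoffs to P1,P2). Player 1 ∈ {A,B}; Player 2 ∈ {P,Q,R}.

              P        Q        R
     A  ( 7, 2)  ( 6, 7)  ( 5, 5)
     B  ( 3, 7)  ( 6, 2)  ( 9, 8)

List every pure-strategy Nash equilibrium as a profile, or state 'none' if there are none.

(A,P): not NE [P2→Q gives 7>2]
(A,Q): NE
(A,R): not NE [P1→B gives 9>5; P2→Q gives 7>5]
(B,P): not NE [P1→A gives 7>3; P2→R gives 8>7]
(B,Q): not NE [P2→R gives 8>2]
(B,R): NE

Nash profiles: (A,Q), (B,R)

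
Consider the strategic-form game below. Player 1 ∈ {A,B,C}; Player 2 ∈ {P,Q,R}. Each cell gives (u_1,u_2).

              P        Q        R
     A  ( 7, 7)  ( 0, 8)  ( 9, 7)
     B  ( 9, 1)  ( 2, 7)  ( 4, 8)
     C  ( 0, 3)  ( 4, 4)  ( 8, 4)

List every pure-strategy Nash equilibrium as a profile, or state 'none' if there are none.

(A,P): not NE [P1→B gives 9>7; P2→Q gives 8>7]
(A,Q): not NE [P1→C gives 4>0]
(A,R): not NE [P2→Q gives 8>7]
(B,P): not NE [P2→R gives 8>1]
(B,Q): not NE [P1→C gives 4>2; P2→R gives 8>7]
(B,R): not NE [P1→A gives 9>4]
(C,P): not NE [P1→B gives 9>0; P2→R gives 4>3]
(C,Q): NE
(C,R): not NE [P1→A gives 9>8]

Nash profiles: (C,Q)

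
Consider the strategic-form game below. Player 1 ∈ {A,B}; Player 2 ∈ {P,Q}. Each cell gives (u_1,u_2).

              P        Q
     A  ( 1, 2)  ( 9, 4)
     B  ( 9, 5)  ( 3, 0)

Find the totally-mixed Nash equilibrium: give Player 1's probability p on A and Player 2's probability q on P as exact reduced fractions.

P1 indiff ⇒ q·1+(1-q)·9 = q·9+(1-q)·3 ⇒ q(-8) = (1-q)(-6) ⇒ q = 3/7
P2 indiff ⇒ p·2+(1-p)·5 = p·4+(1-p)·0 ⇒ p(-2) = (1-p)(-5) ⇒ p = 5/7

P1 mixes 5/7 on A; P2 mixes 3/7 on P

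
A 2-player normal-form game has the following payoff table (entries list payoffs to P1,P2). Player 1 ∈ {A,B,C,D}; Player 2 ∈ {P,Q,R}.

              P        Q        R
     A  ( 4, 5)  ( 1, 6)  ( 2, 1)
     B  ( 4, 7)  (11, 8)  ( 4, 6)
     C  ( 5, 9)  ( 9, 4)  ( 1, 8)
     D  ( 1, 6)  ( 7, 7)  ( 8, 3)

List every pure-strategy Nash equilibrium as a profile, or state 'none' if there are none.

(A,P): not NE [P1→C gives 5>4; P2→Q gives 6>5]
(A,Q): not NE [P1→B gives 11>1]
(A,R): not NE [P1→D gives 8>2; P2→Q gives 6>1]
(B,P): not NE [P1→C gives 5>4; P2→Q gives 8>7]
(B,Q): NE
(B,R): not NE [P1→D gives 8>4; P2→Q gives 8>6]
(C,P): NE
(C,Q): not NE [P1→B gives 11>9; P2→P gives 9>4]
(C,R): not NE [P1→D gives 8>1; P2→P gives 9>8]
(D,P): not NE [P1→C gives 5>1; P2→Q gives 7>6]
(D,Q): not NE [P1→B gives 11>7]
(D,R): not NE [P2→Q gives 7>3]

NE set: (B,Q), (C,P)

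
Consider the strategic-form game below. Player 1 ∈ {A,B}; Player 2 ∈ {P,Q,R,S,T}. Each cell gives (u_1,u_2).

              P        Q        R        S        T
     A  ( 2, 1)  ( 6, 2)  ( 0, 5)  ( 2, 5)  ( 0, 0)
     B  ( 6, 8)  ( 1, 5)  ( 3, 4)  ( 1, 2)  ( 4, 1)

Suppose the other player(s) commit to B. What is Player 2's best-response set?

P2 best: {P}

u_2(P vs B) = 8
u_2(Q vs B) = 5
u_2(R vs B) = 4
u_2(S vs B) = 2
u_2(T vs B) = 1
max payoff 8 at {P}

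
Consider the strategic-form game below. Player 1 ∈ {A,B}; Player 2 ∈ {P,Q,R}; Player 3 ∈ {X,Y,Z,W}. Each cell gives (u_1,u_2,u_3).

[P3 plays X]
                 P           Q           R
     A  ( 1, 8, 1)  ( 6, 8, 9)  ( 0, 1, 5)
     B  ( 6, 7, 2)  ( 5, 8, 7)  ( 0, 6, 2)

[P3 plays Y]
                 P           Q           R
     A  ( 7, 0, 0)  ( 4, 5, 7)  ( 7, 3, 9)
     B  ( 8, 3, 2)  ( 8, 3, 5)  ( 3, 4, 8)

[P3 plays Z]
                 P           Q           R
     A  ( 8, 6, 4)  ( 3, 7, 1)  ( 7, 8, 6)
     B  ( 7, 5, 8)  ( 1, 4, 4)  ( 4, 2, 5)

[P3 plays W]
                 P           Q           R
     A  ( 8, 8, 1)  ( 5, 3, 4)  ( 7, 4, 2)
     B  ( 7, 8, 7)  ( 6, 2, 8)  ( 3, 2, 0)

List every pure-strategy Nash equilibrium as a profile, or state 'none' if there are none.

(A,P,X): not NE [P1→B gives 6>1; P3→Z gives 4>1]
(A,P,Y): not NE [P1→B gives 8>7; P2→Q gives 5>0; P3→Z gives 4>0]
(A,P,Z): not NE [P2→R gives 8>6]
(A,P,W): not NE [P3→Z gives 4>1]
(A,Q,X): NE
(A,Q,Y): not NE [P1→B gives 8>4; P3→X gives 9>7]
(A,Q,Z): not NE [P2→R gives 8>7; P3→X gives 9>1]
(A,Q,W): not NE [P1→B gives 6>5; P2→P gives 8>3; P3→X gives 9>4]
(A,R,X): not NE [P2→Q gives 8>1; P3→Y gives 9>5]
(A,R,Y): not NE [P2→Q gives 5>3]
(A,R,Z): not NE [P3→Y gives 9>6]
(A,R,W): not NE [P2→P gives 8>4; P3→Y gives 9>2]
(B,P,X): not NE [P2→Q gives 8>7; P3→Z gives 8>2]
(B,P,Y): not NE [P2→R gives 4>3; P3→Z gives 8>2]
(B,P,Z): not NE [P1→A gives 8>7]
(B,P,W): not NE [P1→A gives 8>7; P3→Z gives 8>7]
(B,Q,X): not NE [P1→A gives 6>5; P3→W gives 8>7]
(B,Q,Y): not NE [P2→R gives 4>3; P3→W gives 8>5]
(B,Q,Z): not NE [P1→A gives 3>1; P2→P gives 5>4; P3→W gives 8>4]
(B,Q,W): not NE [P2→P gives 8>2]
(B,R,X): not NE [P2→Q gives 8>6; P3→Y gives 8>2]
(B,R,Y): not NE [P1→A gives 7>3]
(B,R,Z): not NE [P1→A gives 7>4; P2→P gives 5>2; P3→Y gives 8>5]
(B,R,W): not NE [P1→A gives 7>3; P2→P gives 8>2; P3→Y gives 8>0]

PSNE = {(A,Q,X)}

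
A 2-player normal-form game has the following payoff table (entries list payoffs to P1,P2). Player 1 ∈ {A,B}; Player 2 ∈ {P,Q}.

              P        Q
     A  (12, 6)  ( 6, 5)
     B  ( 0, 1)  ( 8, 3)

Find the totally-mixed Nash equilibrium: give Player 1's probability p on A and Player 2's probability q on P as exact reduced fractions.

p=2/3, q=1/7

P1 indiff ⇒ q·12+(1-q)·6 = q·0+(1-q)·8 ⇒ q(12) = (1-q)(2) ⇒ q = 1/7
P2 indiff ⇒ p·6+(1-p)·1 = p·5+(1-p)·3 ⇒ p(1) = (1-p)(2) ⇒ p = 2/3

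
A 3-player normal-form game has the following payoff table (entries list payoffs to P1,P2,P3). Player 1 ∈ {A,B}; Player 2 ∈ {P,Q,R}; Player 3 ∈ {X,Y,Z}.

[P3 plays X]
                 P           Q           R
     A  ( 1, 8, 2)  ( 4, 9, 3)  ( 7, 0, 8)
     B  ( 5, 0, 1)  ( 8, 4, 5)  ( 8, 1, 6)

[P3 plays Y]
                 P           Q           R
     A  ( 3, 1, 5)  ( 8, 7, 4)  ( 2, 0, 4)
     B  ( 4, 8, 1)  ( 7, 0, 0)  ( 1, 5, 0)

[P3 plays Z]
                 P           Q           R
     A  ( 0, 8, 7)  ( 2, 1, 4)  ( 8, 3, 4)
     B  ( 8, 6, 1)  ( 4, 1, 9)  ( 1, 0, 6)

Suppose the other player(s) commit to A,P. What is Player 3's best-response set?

u_3(X vs A,P) = 2
u_3(Y vs A,P) = 5
u_3(Z vs A,P) = 7
max payoff 7 at {Z}

argmax u_3 = {Z}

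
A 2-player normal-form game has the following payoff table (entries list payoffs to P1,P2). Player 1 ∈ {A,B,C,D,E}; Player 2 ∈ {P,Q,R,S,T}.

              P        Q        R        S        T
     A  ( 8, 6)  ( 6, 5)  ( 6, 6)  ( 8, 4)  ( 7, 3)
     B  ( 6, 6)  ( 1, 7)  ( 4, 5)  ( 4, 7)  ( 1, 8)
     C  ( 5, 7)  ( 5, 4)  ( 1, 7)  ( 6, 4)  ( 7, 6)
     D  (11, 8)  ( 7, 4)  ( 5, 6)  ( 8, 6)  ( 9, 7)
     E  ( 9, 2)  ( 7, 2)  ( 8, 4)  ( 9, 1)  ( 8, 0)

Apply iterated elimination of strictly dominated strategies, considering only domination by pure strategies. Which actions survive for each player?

Remaining: P1:{D,E} P2:{P,R}

P1 drop A (E beats it: P:9>8 Q:7>6 R:8>6 S:9>8 T:8>7)
P1 drop B (D beats it: P:11>6 Q:7>1 R:5>4 S:8>4 T:9>1)
P1 drop C (D beats it: P:11>5 Q:7>5 R:5>1 S:8>6 T:9>7)
P2 drop Q (R beats it: D:6>4 E:4>2)
P2 drop S (P beats it: D:8>6 E:2>1)
P2 drop T (P beats it: D:8>7 E:2>0)
P1→{D,E} P2→{P,R}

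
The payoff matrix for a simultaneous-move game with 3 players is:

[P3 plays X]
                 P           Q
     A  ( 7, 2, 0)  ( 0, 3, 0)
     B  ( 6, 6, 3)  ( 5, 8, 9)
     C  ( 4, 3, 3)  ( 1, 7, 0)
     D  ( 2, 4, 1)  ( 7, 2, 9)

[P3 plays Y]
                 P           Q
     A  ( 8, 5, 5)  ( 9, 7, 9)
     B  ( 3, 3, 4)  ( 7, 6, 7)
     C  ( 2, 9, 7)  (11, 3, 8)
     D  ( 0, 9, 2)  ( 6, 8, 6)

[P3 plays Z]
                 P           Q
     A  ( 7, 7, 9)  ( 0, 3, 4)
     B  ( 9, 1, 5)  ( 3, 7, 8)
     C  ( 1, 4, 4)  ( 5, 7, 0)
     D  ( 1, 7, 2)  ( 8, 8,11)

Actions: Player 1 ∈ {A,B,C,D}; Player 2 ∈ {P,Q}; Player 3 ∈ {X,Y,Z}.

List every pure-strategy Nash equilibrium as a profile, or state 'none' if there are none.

PSNE = {(D,Q,Z)}

(A,P,X): not NE [P2→Q gives 3>2; P3→Z gives 9>0]
(A,P,Y): not NE [P2→Q gives 7>5; P3→Z gives 9>5]
(A,P,Z): not NE [P1→B gives 9>7]
(A,Q,X): not NE [P1→D gives 7>0; P3→Y gives 9>0]
(A,Q,Y): not NE [P1→C gives 11>9]
(A,Q,Z): not NE [P1→D gives 8>0; P2→P gives 7>3; P3→Y gives 9>4]
(B,P,X): not NE [P1→A gives 7>6; P2→Q gives 8>6; P3→Z gives 5>3]
(B,P,Y): not NE [P1→A gives 8>3; P2→Q gives 6>3; P3→Z gives 5>4]
(B,P,Z): not NE [P2→Q gives 7>1]
(B,Q,X): not NE [P1→D gives 7>5]
(B,Q,Y): not NE [P1→C gives 11>7; P3→X gives 9>7]
(B,Q,Z): not NE [P1→D gives 8>3; P3→X gives 9>8]
(C,P,X): not NE [P1→A gives 7>4; P2→Q gives 7>3; P3→Y gives 7>3]
(C,P,Y): not NE [P1→A gives 8>2]
(C,P,Z): not NE [P1→B gives 9>1; P2→Q gives 7>4; P3→Y gives 7>4]
(C,Q,X): not NE [P1→D gives 7>1; P3→Y gives 8>0]
(C,Q,Y): not NE [P2→P gives 9>3]
(C,Q,Z): not NE [P1→D gives 8>5; P3→Y gives 8>0]
(D,P,X): not NE [P1→A gives 7>2; P3→Z gives 2>1]
(D,P,Y): not NE [P1→A gives 8>0]
(D,P,Z): not NE [P1→B gives 9>1; P2→Q gives 8>7]
(D,Q,X): not NE [P2→P gives 4>2; P3→Z gives 11>9]
(D,Q,Y): not NE [P1→C gives 11>6; P2→P gives 9>8; P3→Z gives 11>6]
(D,Q,Z): NE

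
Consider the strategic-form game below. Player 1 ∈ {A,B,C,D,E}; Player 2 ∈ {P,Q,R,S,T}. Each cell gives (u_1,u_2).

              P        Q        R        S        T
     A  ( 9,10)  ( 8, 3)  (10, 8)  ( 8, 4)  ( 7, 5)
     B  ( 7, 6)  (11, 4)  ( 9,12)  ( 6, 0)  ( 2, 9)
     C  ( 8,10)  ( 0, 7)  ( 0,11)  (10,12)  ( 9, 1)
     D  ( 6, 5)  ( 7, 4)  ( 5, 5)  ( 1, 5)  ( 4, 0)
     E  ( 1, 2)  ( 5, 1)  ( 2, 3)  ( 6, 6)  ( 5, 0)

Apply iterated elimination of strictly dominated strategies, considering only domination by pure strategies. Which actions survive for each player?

Survivors P1:{A,C} P2:{P,R,S}

P1 drop D (A beats it: P:9>6 Q:8>7 R:10>5 S:8>1 T:7>4)
P1 drop E (A beats it: P:9>1 Q:8>5 R:10>2 S:8>6 T:7>5)
P2 drop Q (P beats it: A:10>3 B:6>4 C:10>7)
P1 drop B (A beats it: P:9>7 R:10>9 S:8>6 T:7>2)
P2 drop T (P beats it: A:10>5 C:10>1)
P1→{A,C} P2→{P,R,S}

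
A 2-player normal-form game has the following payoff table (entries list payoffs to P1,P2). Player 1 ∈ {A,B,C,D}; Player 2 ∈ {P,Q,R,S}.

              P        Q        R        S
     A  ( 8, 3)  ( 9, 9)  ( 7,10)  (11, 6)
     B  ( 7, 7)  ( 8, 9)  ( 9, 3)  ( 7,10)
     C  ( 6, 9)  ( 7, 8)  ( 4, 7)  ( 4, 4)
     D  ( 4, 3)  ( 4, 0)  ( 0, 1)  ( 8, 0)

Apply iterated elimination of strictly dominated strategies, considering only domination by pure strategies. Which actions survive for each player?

IESDS → P1:{A,B} P2:{Q,R,S}

P1 drop C (A beats it: P:8>6 Q:9>7 R:7>4 S:11>4)
P1 drop D (A beats it: P:8>4 Q:9>4 R:7>0 S:11>8)
P2 drop P (Q beats it: A:9>3 B:9>7)
P1→{A,B} P2→{Q,R,S}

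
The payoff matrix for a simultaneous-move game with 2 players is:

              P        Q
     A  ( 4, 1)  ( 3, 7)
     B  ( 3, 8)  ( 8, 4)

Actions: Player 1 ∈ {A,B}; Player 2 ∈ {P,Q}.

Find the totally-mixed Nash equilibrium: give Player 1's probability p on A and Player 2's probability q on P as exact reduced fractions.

p=2/5, q=5/6

P1 indiff ⇒ q·4+(1-q)·3 = q·3+(1-q)·8 ⇒ q(1) = (1-q)(5) ⇒ q = 5/6
P2 indiff ⇒ p·1+(1-p)·8 = p·7+(1-p)·4 ⇒ p(-6) = (1-p)(-4) ⇒ p = 2/5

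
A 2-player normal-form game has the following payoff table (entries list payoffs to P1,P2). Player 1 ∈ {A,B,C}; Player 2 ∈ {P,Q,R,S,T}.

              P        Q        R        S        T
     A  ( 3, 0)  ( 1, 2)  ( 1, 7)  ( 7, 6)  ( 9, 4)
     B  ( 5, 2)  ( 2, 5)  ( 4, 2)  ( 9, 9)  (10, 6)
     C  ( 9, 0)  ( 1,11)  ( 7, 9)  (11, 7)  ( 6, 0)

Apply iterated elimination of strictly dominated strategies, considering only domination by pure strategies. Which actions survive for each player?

P1 drop A (B beats it: P:5>3 Q:2>1 R:4>1 S:9>7 T:10>9)
P2 drop P (Q beats it: B:5>2 C:11>0)
P2 drop R (Q beats it: B:5>2 C:11>9)
P2 drop T (S beats it: B:9>6 C:7>0)
P1→{B,C} P2→{Q,S}

Remaining: P1:{B,C} P2:{Q,S}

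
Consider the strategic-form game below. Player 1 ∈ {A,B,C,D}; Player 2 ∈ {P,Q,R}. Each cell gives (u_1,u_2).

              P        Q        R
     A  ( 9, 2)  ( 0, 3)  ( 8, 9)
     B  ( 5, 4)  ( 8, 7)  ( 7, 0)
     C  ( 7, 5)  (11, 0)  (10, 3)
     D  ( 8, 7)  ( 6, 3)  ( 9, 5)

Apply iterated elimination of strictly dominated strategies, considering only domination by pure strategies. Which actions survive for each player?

P1 drop B (C beats it: P:7>5 Q:11>8 R:10>7)
P2 drop Q (R beats it: A:9>3 C:3>0 D:5>3)
P1→{A,C,D} P2→{P,R}

IESDS → P1:{A,C,D} P2:{P,R}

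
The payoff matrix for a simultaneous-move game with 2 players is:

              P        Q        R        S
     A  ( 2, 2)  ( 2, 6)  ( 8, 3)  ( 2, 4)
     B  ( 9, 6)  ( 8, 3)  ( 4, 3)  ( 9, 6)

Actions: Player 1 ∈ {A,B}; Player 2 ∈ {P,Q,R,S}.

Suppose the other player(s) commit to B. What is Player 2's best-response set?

P2 best: {P,S}

u_2(P vs B) = 6
u_2(Q vs B) = 3
u_2(R vs B) = 3
u_2(S vs B) = 6
max payoff 6 at {P,S}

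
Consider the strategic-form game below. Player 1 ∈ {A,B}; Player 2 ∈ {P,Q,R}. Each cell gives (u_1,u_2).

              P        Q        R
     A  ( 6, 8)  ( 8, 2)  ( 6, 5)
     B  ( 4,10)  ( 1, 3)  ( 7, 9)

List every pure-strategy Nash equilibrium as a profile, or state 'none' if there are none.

PSNE = {(A,P)}

(A,P): NE
(A,Q): not NE [P2→P gives 8>2]
(A,R): not NE [P1→B gives 7>6; P2→P gives 8>5]
(B,P): not NE [P1→A gives 6>4]
(B,Q): not NE [P1→A gives 8>1; P2→P gives 10>3]
(B,R): not NE [P2→P gives 10>9]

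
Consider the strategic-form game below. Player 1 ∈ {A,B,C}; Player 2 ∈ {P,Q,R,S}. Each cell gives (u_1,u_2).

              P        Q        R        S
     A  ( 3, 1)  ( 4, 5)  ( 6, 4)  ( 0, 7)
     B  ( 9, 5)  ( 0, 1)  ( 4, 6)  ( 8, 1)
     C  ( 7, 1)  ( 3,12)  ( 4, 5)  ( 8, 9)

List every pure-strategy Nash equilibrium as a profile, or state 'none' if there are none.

Equilibria: none

(A,P): not NE [P1→B gives 9>3; P2→S gives 7>1]
(A,Q): not NE [P2→S gives 7>5]
(A,R): not NE [P2→S gives 7>4]
(A,S): not NE [P1→C gives 8>0]
(B,P): not NE [P2→R gives 6>5]
(B,Q): not NE [P1→A gives 4>0; P2→R gives 6>1]
(B,R): not NE [P1→A gives 6>4]
(B,S): not NE [P2→R gives 6>1]
(C,P): not NE [P1→B gives 9>7; P2→Q gives 12>1]
(C,Q): not NE [P1→A gives 4>3]
(C,R): not NE [P1→A gives 6>4; P2→Q gives 12>5]
(C,S): not NE [P2→Q gives 12>9]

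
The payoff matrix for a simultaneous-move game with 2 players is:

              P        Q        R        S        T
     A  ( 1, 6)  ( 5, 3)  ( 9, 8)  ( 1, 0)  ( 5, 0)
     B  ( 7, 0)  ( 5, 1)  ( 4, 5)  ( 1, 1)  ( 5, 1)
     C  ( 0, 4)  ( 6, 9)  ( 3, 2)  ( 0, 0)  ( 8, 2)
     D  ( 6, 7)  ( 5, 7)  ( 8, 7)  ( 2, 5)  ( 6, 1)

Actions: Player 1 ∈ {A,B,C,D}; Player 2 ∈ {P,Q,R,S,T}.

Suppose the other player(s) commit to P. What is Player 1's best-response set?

P1 best: {B}

u_1(A vs P) = 1
u_1(B vs P) = 7
u_1(C vs P) = 0
u_1(D vs P) = 6
max payoff 7 at {B}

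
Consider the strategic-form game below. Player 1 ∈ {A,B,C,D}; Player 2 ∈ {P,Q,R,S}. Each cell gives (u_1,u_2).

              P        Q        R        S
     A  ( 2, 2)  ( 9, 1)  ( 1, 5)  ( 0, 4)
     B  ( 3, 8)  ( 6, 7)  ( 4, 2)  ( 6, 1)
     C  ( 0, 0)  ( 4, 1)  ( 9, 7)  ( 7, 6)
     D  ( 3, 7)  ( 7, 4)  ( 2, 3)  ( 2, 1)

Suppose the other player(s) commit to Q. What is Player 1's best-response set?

u_1(A vs Q) = 9
u_1(B vs Q) = 6
u_1(C vs Q) = 4
u_1(D vs Q) = 7
max payoff 9 at {A}

BR_1 = {A}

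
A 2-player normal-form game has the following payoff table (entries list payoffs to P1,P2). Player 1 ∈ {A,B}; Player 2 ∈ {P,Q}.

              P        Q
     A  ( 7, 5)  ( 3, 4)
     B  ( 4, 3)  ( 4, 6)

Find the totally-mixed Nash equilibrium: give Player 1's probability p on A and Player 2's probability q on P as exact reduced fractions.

P1 indiff ⇒ q·7+(1-q)·3 = q·4+(1-q)·4 ⇒ q(3) = (1-q)(1) ⇒ q = 1/4
P2 indiff ⇒ p·5+(1-p)·3 = p·4+(1-p)·6 ⇒ p(1) = (1-p)(3) ⇒ p = 3/4

(p,q) = (3/4, 1/4)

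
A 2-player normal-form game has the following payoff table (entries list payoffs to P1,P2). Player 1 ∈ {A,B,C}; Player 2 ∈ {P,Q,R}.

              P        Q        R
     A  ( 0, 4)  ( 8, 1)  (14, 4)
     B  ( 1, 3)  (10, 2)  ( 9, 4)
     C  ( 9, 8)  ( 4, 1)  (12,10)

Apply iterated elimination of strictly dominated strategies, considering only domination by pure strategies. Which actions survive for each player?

P2 drop Q (P beats it: A:4>1 B:3>2 C:8>1)
P1 drop B (C beats it: P:9>1 R:12>9)
P1→{A,C} P2→{P,R}

Survivors P1:{A,C} P2:{P,R}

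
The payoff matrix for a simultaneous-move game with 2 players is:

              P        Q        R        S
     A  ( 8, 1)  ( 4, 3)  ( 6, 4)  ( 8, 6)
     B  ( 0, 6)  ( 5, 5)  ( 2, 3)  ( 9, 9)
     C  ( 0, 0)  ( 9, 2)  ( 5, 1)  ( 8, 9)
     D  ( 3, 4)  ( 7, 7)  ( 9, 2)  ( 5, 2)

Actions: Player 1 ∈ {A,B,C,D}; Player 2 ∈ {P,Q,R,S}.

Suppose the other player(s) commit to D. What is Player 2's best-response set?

u_2(P vs D) = 4
u_2(Q vs D) = 7
u_2(R vs D) = 2
u_2(S vs D) = 2
max payoff 7 at {Q}

argmax u_2 = {Q}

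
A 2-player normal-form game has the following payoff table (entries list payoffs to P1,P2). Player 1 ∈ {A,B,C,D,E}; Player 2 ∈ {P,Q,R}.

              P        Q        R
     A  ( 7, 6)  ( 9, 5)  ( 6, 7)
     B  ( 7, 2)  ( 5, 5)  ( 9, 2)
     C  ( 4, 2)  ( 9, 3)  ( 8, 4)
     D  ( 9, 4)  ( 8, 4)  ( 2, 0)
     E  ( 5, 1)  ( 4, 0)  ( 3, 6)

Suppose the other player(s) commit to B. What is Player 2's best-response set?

u_2(P vs B) = 2
u_2(Q vs B) = 5
u_2(R vs B) = 2
max payoff 5 at {Q}

BR_2 = {Q}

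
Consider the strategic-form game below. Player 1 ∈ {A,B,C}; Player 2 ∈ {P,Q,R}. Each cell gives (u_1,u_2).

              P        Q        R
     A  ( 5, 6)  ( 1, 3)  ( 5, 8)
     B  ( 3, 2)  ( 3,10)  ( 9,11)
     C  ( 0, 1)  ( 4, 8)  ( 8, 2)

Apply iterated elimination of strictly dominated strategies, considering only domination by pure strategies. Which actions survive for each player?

P2 drop P (R beats it: A:8>6 B:11>2 C:2>1)
P1 drop A (B beats it: Q:3>1 R:9>5)
P1→{B,C} P2→{Q,R}

IESDS → P1:{B,C} P2:{Q,R}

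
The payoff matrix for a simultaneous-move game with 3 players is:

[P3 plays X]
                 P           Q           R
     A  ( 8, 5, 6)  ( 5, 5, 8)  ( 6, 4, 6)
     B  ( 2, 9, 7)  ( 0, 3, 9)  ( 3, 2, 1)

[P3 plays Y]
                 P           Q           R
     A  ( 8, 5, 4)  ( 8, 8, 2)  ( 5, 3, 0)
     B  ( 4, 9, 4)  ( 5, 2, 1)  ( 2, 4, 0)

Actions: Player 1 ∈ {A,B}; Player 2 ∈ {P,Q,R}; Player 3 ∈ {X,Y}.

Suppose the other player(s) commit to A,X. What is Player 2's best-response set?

u_2(P vs A,X) = 5
u_2(Q vs A,X) = 5
u_2(R vs A,X) = 4
max payoff 5 at {P,Q}

P2 best: {P,Q}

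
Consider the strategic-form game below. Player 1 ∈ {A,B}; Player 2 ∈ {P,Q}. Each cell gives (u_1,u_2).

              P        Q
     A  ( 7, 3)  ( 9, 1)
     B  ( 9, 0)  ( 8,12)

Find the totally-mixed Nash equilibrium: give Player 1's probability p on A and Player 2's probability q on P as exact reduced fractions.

P1 indiff ⇒ q·7+(1-q)·9 = q·9+(1-q)·8 ⇒ q(-2) = (1-q)(-1) ⇒ q = 1/3
P2 indiff ⇒ p·3+(1-p)·0 = p·1+(1-p)·12 ⇒ p(2) = (1-p)(12) ⇒ p = 6/7

p=6/7, q=1/3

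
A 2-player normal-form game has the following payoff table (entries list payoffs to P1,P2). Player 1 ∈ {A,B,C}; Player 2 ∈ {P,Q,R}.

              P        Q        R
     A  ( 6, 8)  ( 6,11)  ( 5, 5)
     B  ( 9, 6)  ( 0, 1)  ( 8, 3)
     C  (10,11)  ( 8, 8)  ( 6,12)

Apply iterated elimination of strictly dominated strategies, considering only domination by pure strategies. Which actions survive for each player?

Survivors P1:{B,C} P2:{P,R}

P1 drop A (C beats it: P:10>6 Q:8>6 R:6>5)
P2 drop Q (P beats it: B:6>1 C:11>8)
P1→{B,C} P2→{P,R}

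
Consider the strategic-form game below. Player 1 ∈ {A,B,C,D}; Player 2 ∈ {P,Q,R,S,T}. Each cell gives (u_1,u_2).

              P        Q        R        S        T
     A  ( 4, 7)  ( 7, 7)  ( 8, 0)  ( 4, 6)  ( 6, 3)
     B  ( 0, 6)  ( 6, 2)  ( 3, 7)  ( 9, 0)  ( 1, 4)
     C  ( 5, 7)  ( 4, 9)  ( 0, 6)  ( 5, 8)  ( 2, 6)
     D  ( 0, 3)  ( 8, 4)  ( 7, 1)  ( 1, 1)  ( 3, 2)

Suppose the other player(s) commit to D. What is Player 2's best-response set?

u_2(P vs D) = 3
u_2(Q vs D) = 4
u_2(R vs D) = 1
u_2(S vs D) = 1
u_2(T vs D) = 2
max payoff 4 at {Q}

argmax u_2 = {Q}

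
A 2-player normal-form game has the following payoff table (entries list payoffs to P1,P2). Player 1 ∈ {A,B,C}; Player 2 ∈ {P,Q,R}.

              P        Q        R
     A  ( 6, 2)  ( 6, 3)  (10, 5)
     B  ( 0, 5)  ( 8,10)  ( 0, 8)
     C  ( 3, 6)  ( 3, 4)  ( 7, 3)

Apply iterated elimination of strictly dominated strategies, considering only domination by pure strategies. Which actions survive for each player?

IESDS → P1:{A,B} P2:{Q,R}

P1 drop C (A beats it: P:6>3 Q:6>3 R:10>7)
P2 drop P (Q beats it: A:3>2 B:10>5)
P1→{A,B} P2→{Q,R}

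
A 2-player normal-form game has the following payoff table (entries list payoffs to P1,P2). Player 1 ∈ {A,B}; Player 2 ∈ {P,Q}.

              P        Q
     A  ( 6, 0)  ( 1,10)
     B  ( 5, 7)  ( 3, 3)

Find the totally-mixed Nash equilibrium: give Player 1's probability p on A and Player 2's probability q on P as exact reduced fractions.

P1 indiff ⇒ q·6+(1-q)·1 = q·5+(1-q)·3 ⇒ q(1) = (1-q)(2) ⇒ q = 2/3
P2 indiff ⇒ p·0+(1-p)·7 = p·10+(1-p)·3 ⇒ p(-10) = (1-p)(-4) ⇒ p = 2/7

p=2/7, q=2/3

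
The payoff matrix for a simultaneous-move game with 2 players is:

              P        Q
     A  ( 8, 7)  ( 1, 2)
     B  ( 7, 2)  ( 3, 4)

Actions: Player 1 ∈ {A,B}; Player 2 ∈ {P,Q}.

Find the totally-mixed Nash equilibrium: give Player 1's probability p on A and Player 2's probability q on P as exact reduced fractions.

(p,q) = (2/7, 2/3)

P1 indiff ⇒ q·8+(1-q)·1 = q·7+(1-q)·3 ⇒ q(1) = (1-q)(2) ⇒ q = 2/3
P2 indiff ⇒ p·7+(1-p)·2 = p·2+(1-p)·4 ⇒ p(5) = (1-p)(2) ⇒ p = 2/7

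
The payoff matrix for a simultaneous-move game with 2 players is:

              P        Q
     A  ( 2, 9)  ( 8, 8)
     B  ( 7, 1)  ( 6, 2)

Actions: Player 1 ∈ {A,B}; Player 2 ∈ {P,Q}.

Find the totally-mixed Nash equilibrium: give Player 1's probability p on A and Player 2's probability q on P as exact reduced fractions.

P1 indiff ⇒ q·2+(1-q)·8 = q·7+(1-q)·6 ⇒ q(-5) = (1-q)(-2) ⇒ q = 2/7
P2 indiff ⇒ p·9+(1-p)·1 = p·8+(1-p)·2 ⇒ p(1) = (1-p)(1) ⇒ p = 1/2

p=1/2, q=2/7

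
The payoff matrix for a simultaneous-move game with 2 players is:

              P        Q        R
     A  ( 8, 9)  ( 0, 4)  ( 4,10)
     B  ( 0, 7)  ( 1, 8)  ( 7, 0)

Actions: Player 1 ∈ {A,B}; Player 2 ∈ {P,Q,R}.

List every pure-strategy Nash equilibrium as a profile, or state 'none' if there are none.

(A,P): not NE [P2→R gives 10>9]
(A,Q): not NE [P1→B gives 1>0; P2→R gives 10>4]
(A,R): not NE [P1→B gives 7>4]
(B,P): not NE [P1→A gives 8>0; P2→Q gives 8>7]
(B,Q): NE
(B,R): not NE [P2→Q gives 8>0]

PSNE = {(B,Q)}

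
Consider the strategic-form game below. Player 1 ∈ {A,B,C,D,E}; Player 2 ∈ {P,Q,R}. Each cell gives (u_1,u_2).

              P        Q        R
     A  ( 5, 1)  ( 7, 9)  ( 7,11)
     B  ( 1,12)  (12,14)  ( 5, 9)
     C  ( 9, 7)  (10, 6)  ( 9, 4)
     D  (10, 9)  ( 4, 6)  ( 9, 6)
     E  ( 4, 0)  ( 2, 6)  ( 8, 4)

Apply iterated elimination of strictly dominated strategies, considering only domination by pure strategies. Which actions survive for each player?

P1 drop A (C beats it: P:9>5 Q:10>7 R:9>7)
P1 drop E (C beats it: P:9>4 Q:10>2 R:9>8)
P2 drop R (P beats it: B:12>9 C:7>4 D:9>6)
P1→{B,C,D} P2→{P,Q}

Survivors P1:{B,C,D} P2:{P,Q}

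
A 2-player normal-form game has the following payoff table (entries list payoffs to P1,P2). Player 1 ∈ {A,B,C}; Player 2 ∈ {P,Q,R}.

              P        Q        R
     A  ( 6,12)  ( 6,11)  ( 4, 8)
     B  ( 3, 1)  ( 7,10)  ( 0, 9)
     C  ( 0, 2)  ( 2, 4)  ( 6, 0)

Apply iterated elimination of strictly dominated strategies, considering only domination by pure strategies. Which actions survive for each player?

Survivors P1:{A,B} P2:{P,Q}

P2 drop R (Q beats it: A:11>8 B:10>9 C:4>0)
P1 drop C (A beats it: P:6>0 Q:6>2)
P1→{A,B} P2→{P,Q}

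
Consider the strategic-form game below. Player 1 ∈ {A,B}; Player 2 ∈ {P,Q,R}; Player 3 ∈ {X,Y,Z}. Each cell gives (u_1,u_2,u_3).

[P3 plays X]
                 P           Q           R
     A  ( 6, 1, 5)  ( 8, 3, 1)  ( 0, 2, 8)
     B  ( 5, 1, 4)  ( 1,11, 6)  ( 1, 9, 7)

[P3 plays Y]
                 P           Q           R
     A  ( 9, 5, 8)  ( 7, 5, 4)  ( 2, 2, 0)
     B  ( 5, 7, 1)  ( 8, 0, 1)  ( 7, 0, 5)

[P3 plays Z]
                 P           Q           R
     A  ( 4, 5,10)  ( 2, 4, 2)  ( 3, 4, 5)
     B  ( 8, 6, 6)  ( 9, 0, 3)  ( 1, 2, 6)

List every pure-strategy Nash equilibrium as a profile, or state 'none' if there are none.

(A,P,X): not NE [P2→Q gives 3>1; P3→Z gives 10>5]
(A,P,Y): not NE [P3→Z gives 10>8]
(A,P,Z): not NE [P1→B gives 8>4]
(A,Q,X): not NE [P3→Y gives 4>1]
(A,Q,Y): not NE [P1→B gives 8>7]
(A,Q,Z): not NE [P1→B gives 9>2; P2→P gives 5>4; P3→Y gives 4>2]
(A,R,X): not NE [P1→B gives 1>0; P2→Q gives 3>2]
(A,R,Y): not NE [P1→B gives 7>2; P2→Q gives 5>2; P3→X gives 8>0]
(A,R,Z): not NE [P2→P gives 5>4; P3→X gives 8>5]
(B,P,X): not NE [P1→A gives 6>5; P2→Q gives 11>1; P3→Z gives 6>4]
(B,P,Y): not NE [P1→A gives 9>5; P3→Z gives 6>1]
(B,P,Z): NE
(B,Q,X): not NE [P1→A gives 8>1]
(B,Q,Y): not NE [P2→P gives 7>0; P3→X gives 6>1]
(B,Q,Z): not NE [P2→P gives 6>0; P3→X gives 6>3]
(B,R,X): not NE [P2→Q gives 11>9]
(B,R,Y): not NE [P2→P gives 7>0; P3→X gives 7>5]
(B,R,Z): not NE [P1→A gives 3>1; P2→P gives 6>2; P3→X gives 7>6]

NE set: (B,P,Z)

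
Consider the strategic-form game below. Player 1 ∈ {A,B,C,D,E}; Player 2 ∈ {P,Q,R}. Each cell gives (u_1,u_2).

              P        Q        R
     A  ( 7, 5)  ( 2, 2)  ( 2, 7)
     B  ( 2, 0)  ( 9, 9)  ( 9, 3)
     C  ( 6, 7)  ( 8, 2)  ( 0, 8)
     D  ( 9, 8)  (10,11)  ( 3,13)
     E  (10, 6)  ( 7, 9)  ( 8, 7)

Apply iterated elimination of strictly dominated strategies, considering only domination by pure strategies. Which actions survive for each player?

IESDS → P1:{B,D} P2:{Q,R}

P1 drop A (D beats it: P:9>7 Q:10>2 R:3>2)
P1 drop C (D beats it: P:9>6 Q:10>8 R:3>0)
P2 drop P (Q beats it: B:9>0 D:11>8 E:9>6)
P1 drop E (B beats it: Q:9>7 R:9>8)
P1→{B,D} P2→{Q,R}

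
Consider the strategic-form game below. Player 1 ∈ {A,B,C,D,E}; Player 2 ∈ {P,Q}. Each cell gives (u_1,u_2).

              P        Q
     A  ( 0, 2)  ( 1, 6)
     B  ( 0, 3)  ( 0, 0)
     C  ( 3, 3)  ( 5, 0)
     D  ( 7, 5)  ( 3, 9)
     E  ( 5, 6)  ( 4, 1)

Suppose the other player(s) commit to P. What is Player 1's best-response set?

u_1(A vs P) = 0
u_1(B vs P) = 0
u_1(C vs P) = 3
u_1(D vs P) = 7
u_1(E vs P) = 5
max payoff 7 at {D}

BR_1 = {D}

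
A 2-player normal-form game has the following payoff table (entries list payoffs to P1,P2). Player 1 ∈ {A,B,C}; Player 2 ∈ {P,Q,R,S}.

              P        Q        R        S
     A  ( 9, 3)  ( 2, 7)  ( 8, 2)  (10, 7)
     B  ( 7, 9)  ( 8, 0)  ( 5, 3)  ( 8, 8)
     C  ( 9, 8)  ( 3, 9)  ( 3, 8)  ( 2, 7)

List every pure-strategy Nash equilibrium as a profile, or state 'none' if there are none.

PSNE = {(A,S)}

(A,P): not NE [P2→S gives 7>3]
(A,Q): not NE [P1→B gives 8>2]
(A,R): not NE [P2→S gives 7>2]
(A,S): NE
(B,P): not NE [P1→C gives 9>7]
(B,Q): not NE [P2→P gives 9>0]
(B,R): not NE [P1→A gives 8>5; P2→P gives 9>3]
(B,S): not NE [P1→A gives 10>8; P2→P gives 9>8]
(C,P): not NE [P2→Q gives 9>8]
(C,Q): not NE [P1→B gives 8>3]
(C,R): not NE [P1→A gives 8>3; P2→Q gives 9>8]
(C,S): not NE [P1→A gives 10>2; P2→Q gives 9>7]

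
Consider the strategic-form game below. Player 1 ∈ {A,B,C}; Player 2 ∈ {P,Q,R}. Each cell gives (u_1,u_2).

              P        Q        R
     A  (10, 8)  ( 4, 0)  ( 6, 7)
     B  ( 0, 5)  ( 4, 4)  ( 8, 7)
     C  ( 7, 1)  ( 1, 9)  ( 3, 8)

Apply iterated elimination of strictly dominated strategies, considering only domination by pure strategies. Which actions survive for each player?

P1 drop C (A beats it: P:10>7 Q:4>1 R:6>3)
P2 drop Q (P beats it: A:8>0 B:5>4)
P1→{A,B} P2→{P,R}

Survivors P1:{A,B} P2:{P,R}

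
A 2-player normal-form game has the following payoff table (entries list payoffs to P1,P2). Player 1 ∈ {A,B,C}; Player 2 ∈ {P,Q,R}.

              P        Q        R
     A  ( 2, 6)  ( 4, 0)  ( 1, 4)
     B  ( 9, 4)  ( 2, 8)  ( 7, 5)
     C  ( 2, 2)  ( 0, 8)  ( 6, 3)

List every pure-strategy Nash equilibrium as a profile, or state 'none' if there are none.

(A,P): not NE [P1→B gives 9>2]
(A,Q): not NE [P2→P gives 6>0]
(A,R): not NE [P1→B gives 7>1; P2→P gives 6>4]
(B,P): not NE [P2→Q gives 8>4]
(B,Q): not NE [P1→A gives 4>2]
(B,R): not NE [P2→Q gives 8>5]
(C,P): not NE [P1→B gives 9>2; P2→Q gives 8>2]
(C,Q): not NE [P1→A gives 4>0]
(C,R): not NE [P1→B gives 7>6; P2→Q gives 8>3]

PSNE: ∅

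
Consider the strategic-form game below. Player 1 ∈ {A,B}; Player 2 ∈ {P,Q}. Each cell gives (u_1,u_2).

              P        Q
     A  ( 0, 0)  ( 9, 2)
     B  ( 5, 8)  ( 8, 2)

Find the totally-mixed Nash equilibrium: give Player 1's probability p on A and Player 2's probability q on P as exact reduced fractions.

P1 indiff ⇒ q·0+(1-q)·9 = q·5+(1-q)·8 ⇒ q(-5) = (1-q)(-1) ⇒ q = 1/6
P2 indiff ⇒ p·0+(1-p)·8 = p·2+(1-p)·2 ⇒ p(-2) = (1-p)(-6) ⇒ p = 3/4

p=3/4, q=1/6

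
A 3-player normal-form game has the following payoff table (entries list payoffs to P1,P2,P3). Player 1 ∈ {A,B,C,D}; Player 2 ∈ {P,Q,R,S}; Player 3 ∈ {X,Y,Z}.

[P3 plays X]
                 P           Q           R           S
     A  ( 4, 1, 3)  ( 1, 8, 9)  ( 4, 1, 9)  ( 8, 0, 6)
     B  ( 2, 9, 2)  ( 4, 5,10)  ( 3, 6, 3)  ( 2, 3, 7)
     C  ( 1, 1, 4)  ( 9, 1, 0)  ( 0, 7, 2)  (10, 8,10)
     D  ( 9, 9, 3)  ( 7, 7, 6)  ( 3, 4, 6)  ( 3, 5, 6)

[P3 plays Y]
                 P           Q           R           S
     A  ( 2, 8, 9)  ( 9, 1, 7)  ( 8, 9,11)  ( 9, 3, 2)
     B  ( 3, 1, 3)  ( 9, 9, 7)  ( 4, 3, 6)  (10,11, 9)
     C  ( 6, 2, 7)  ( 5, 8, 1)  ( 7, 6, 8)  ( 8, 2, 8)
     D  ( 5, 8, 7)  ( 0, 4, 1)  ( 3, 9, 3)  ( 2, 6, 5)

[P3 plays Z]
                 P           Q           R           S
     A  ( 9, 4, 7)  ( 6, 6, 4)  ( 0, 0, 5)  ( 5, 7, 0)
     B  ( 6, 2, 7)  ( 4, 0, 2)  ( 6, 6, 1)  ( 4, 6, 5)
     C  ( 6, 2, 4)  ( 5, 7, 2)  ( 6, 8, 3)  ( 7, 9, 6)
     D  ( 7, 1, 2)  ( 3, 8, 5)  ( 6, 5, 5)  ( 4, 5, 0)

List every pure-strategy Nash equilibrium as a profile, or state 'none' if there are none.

PSNE = {(A,R,Y), (B,S,Y), (C,S,X)}

(A,P,X): not NE [P1→D gives 9>4; P2→Q gives 8>1; P3→Y gives 9>3]
(A,P,Y): not NE [P1→C gives 6>2; P2→R gives 9>8]
(A,P,Z): not NE [P2→S gives 7>4; P3→Y gives 9>7]
(A,Q,X): not NE [P1→C gives 9>1]
(A,Q,Y): not NE [P2→R gives 9>1; P3→X gives 9>7]
(A,Q,Z): not NE [P2→S gives 7>6; P3→X gives 9>4]
(A,R,X): not NE [P2→Q gives 8>1; P3→Y gives 11>9]
(A,R,Y): NE
(A,R,Z): not NE [P1→D gives 6>0; P2→S gives 7>0; P3→Y gives 11>5]
(A,S,X): not NE [P1→C gives 10>8; P2→Q gives 8>0]
(A,S,Y): not NE [P1→B gives 10>9; P2→R gives 9>3; P3→X gives 6>2]
(A,S,Z): not NE [P1→C gives 7>5; P3→X gives 6>0]
(B,P,X): not NE [P1→D gives 9>2; P3→Z gives 7>2]
(B,P,Y): not NE [P1→C gives 6>3; P2→S gives 11>1; P3→Z gives 7>3]
(B,P,Z): not NE [P1→A gives 9>6; P2→S gives 6>2]
(B,Q,X): not NE [P1→C gives 9>4; P2→P gives 9>5]
(B,Q,Y): not NE [P2→S gives 11>9; P3→X gives 10>7]
(B,Q,Z): not NE [P1→A gives 6>4; P2→S gives 6>0; P3→X gives 10>2]
(B,R,X): not NE [P1→A gives 4>3; P2→P gives 9>6; P3→Y gives 6>3]
(B,R,Y): not NE [P1→A gives 8>4; P2→S gives 11>3]
(B,R,Z): not NE [P3→Y gives 6>1]
(B,S,X): not NE [P1→C gives 10>2; P2→P gives 9>3; P3→Y gives 9>7]
(B,S,Y): NE
(B,S,Z): not NE [P1→C gives 7>4; P3→Y gives 9>5]
(C,P,X): not NE [P1→D gives 9>1; P2→S gives 8>1; P3→Y gives 7>4]
(C,P,Y): not NE [P2→Q gives 8>2]
(C,P,Z): not NE [P1→A gives 9>6; P2→S gives 9>2; P3→Y gives 7>4]
(C,Q,X): not NE [P2→S gives 8>1; P3→Z gives 2>0]
(C,Q,Y): not NE [P1→B gives 9>5; P3→Z gives 2>1]
(C,Q,Z): not NE [P1→A gives 6>5; P2→S gives 9>7]
(C,R,X): not NE [P1→A gives 4>0; P2→S gives 8>7; P3→Y gives 8>2]
(C,R,Y): not NE [P1→A gives 8>7; P2→Q gives 8>6]
(C,R,Z): not NE [P2→S gives 9>8; P3→Y gives 8>3]
(C,S,X): NE
(C,S,Y): not NE [P1→B gives 10>8; P2→Q gives 8>2; P3→X gives 10>8]
(C,S,Z): not NE [P3→X gives 10>6]
(D,P,X): not NE [P3→Y gives 7>3]
(D,P,Y): not NE [P1→C gives 6>5; P2→R gives 9>8]
(D,P,Z): not NE [P1→A gives 9>7; P2→Q gives 8>1; P3→Y gives 7>2]
(D,Q,X): not NE [P1→C gives 9>7; P2→P gives 9>7]
(D,Q,Y): not NE [P1→B gives 9>0; P2→R gives 9>4; P3→X gives 6>1]
(D,Q,Z): not NE [P1→A gives 6>3; P3→X gives 6>5]
(D,R,X): not NE [P1→A gives 4>3; P2→P gives 9>4]
(D,R,Y): not NE [P1→A gives 8>3; P3→X gives 6>3]
(D,R,Z): not NE [P2→Q gives 8>5; P3→X gives 6>5]
(D,S,X): not NE [P1→C gives 10>3; P2→P gives 9>5]
(D,S,Y): not NE [P1→B gives 10>2; P2→R gives 9>6; P3→X gives 6>5]
(D,S,Z): not NE [P1→C gives 7>4; P2→Q gives 8>5; P3→X gives 6>0]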